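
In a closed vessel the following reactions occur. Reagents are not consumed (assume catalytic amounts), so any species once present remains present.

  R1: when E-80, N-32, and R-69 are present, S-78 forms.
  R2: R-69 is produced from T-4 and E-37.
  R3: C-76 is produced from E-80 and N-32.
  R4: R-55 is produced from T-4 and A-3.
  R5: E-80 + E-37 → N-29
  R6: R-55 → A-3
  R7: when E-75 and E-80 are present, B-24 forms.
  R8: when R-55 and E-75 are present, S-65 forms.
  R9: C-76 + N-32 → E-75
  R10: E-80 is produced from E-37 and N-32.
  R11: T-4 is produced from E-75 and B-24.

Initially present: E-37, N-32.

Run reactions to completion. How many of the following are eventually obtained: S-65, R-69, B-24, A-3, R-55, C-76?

E-37 and N-32 present → E-80 forms (R10).
E-80 and N-32 present → C-76 forms (R3).
C-76 and N-32 present → E-75 forms (R9).
E-75 and E-80 present → B-24 forms (R7).
E-75 and B-24 present → T-4 forms (R11).
T-4 and E-37 present → R-69 forms (R2).
S-65 would need R-55 and E-75 (R8), but R-55 never forms.
R-69: reached.
B-24: reached.
A-3 would need R-55 (R6), but R-55 never forms.
R-55 would need T-4 and A-3 (R4), but A-3 never forms.
C-76: reached.
Reached: R-69, B-24, and C-76 — 3 of the 6.

3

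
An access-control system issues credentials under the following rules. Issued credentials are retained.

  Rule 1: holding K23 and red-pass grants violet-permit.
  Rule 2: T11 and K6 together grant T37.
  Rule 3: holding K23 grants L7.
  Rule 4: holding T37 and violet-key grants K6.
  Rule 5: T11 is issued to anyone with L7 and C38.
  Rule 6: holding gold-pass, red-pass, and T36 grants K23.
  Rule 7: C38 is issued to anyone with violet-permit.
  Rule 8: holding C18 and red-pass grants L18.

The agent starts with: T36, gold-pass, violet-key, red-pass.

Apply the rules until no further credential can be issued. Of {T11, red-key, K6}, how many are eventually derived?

1

Holding gold-pass, red-pass, and T36 grants K23 (Rule 6).
Holding K23 grants L7 (Rule 3).
Holding K23 and red-pass grants violet-permit (Rule 1).
Holding violet-permit grants C38 (Rule 7).
Holding L7 and C38 grants T11 (Rule 5).
T11: reached.
No rule produces red-key, and it is not given.
K6 would need T37 and violet-key (Rule 4), but T37 is never granted.
Reached: T11 — 1 of the 3.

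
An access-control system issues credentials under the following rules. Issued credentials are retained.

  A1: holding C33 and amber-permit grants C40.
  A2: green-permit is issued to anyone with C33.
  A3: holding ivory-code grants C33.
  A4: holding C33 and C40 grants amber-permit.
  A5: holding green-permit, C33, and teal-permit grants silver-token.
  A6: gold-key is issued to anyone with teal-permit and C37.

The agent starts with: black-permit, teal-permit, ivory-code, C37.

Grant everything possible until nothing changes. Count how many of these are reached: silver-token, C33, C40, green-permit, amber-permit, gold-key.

4

Holding teal-permit and C37 grants gold-key (A6).
Holding ivory-code grants C33 (A3).
Holding C33 grants green-permit (A2).
Holding green-permit, C33, and teal-permit grants silver-token (A5).
silver-token: reached.
C33: reached.
C40 would need C33 and amber-permit (A1), but amber-permit is never granted.
green-permit: reached.
amber-permit would need C33 and C40 (A4), but C40 is never granted.
gold-key: reached.
Reached: silver-token, C33, green-permit, and gold-key — 4 of the 6.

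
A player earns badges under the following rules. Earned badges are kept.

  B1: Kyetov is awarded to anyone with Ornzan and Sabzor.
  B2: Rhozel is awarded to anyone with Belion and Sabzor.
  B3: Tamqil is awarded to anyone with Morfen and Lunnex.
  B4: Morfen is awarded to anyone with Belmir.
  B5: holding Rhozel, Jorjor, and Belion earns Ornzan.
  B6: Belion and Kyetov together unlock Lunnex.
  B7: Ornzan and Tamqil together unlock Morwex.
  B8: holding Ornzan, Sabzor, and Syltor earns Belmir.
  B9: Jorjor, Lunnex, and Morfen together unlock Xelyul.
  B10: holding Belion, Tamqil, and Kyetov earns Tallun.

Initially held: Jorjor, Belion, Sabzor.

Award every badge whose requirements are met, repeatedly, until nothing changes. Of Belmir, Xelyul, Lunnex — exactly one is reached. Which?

With Belion and Sabzor, Rhozel is earned (B2).
With Rhozel, Jorjor, and Belion, Ornzan is earned (B5).
With Ornzan and Sabzor, Kyetov is earned (B1).
With Belion and Kyetov, Lunnex is earned (B6).
Belmir would need Ornzan, Sabzor, and Syltor (B8), but Syltor is never earned. Xelyul would need Jorjor, Lunnex, and Morfen (B9), but Morfen is never earned.

Lunnex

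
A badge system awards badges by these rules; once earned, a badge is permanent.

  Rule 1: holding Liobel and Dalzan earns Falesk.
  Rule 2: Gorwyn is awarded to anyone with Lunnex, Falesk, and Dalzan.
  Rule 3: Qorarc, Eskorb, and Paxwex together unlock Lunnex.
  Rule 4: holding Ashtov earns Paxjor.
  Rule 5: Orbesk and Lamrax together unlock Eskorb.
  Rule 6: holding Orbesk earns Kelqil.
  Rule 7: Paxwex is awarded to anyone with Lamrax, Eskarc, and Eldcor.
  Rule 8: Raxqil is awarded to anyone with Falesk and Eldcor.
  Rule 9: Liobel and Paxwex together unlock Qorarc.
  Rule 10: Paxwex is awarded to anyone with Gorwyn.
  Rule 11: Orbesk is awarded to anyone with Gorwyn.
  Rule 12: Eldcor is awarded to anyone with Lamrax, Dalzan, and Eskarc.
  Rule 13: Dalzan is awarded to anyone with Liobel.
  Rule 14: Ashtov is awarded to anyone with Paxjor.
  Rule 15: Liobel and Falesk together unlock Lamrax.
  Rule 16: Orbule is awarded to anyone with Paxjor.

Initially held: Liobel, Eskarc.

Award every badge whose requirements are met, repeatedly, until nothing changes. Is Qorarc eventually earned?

With Liobel, Dalzan is earned (Rule 13).
With Liobel and Dalzan, Falesk is earned (Rule 1).
With Liobel and Falesk, Lamrax is earned (Rule 15).
With Lamrax, Dalzan, and Eskarc, Eldcor is earned (Rule 12).
With Lamrax, Eskarc, and Eldcor, Paxwex is earned (Rule 7).
With Liobel and Paxwex, Qorarc is earned (Rule 9).

Yes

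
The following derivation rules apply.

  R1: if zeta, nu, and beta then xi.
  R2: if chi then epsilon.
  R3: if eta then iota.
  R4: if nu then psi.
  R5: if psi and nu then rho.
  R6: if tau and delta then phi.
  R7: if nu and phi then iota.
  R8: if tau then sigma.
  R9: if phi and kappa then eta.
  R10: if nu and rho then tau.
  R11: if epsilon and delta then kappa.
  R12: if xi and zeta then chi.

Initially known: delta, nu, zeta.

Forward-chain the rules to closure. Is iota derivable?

From nu, R4 gives psi.
psi and nu hold, so rho follows (R5).
nu and rho hold, so tau follows (R10).
From tau and delta, R6 gives phi.
From nu and phi, R7 gives iota.

Yes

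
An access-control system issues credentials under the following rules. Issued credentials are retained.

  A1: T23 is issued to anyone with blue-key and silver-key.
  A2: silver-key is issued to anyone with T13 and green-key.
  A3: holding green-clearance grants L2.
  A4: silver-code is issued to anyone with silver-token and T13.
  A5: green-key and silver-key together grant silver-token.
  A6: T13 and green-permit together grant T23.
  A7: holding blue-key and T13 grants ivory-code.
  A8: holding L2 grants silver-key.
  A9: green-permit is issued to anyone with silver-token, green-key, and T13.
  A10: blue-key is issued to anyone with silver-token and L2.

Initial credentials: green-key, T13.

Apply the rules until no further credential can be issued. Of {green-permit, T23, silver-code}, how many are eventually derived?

3

Holding T13 and green-key grants silver-key (A2).
Holding green-key and silver-key grants silver-token (A5).
Holding silver-token and T13 grants silver-code (A4).
Holding silver-token, green-key, and T13 grants green-permit (A9).
Holding T13 and green-permit grants T23 (A6).
green-permit: reached.
T23: reached.
silver-code: reached.
All 3 are reached.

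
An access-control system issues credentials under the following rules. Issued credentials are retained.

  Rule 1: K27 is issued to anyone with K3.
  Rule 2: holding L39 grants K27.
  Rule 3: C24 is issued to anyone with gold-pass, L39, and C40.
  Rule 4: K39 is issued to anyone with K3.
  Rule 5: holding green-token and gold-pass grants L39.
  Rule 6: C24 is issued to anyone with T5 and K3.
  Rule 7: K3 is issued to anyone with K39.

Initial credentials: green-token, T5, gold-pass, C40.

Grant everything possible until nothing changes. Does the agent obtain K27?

Holding green-token and gold-pass grants L39 (Rule 5).
Holding L39 grants K27 (Rule 2).

Yes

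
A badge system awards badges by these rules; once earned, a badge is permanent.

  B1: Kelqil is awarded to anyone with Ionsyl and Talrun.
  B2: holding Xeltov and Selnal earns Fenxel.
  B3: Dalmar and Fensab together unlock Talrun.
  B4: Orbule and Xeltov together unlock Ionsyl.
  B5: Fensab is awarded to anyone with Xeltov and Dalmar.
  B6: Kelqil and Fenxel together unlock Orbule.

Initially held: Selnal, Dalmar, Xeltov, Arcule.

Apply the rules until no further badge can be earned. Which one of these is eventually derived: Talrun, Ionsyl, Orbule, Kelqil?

With Xeltov and Dalmar, Fensab is earned (B5).
With Dalmar and Fensab, Talrun is earned (B3).
Ionsyl would need Orbule and Xeltov (B4), but Orbule is never earned. Kelqil would need Ionsyl and Talrun (B1), but Ionsyl is never earned. Orbule would need Kelqil and Fenxel (B6), but Kelqil is never earned.

Talrun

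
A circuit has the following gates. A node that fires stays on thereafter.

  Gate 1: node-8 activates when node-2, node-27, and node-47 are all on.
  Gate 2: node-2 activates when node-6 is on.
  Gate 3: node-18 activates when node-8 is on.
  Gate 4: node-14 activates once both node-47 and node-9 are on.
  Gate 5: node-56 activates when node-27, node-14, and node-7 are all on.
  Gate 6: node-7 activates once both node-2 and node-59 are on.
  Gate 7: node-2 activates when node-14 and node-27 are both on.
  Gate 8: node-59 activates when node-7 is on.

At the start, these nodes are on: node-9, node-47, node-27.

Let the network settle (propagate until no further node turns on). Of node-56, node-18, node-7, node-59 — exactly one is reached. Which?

node-18

Gate 4: node-47 and node-9 on → node-14 on.
node-14 and node-27 are on, so node-2 activates (Gate 7).
Gate 1: node-2, node-27, and node-47 on → node-8 on.
node-8 is on, so node-18 activates (Gate 3).
node-56 would need node-27, node-14, and node-7 (Gate 5), but node-7 never turns on. node-7 would need node-2 and node-59 (Gate 6), but node-59 never turns on. node-59 would need node-7 (Gate 8), but node-7 never turns on.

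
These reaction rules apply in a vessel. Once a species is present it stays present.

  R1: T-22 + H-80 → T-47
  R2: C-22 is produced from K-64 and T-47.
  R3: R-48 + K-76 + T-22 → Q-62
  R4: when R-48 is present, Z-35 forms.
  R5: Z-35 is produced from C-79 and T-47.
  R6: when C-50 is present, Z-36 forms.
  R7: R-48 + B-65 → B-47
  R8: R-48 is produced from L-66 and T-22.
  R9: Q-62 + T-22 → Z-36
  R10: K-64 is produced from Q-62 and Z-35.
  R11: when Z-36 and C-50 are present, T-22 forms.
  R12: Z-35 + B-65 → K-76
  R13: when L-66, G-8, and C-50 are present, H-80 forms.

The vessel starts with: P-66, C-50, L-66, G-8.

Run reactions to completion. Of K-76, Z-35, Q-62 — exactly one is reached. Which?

C-50 present → Z-36 forms (R6).
Z-36 and C-50 present → T-22 forms (R11).
L-66 and T-22 present → R-48 forms (R8).
R-48 present → Z-35 forms (R4).
Q-62 would need R-48, K-76, and T-22 (R3), but K-76 never forms. K-76 would need Z-35 and B-65 (R12), but B-65 never forms.

Z-35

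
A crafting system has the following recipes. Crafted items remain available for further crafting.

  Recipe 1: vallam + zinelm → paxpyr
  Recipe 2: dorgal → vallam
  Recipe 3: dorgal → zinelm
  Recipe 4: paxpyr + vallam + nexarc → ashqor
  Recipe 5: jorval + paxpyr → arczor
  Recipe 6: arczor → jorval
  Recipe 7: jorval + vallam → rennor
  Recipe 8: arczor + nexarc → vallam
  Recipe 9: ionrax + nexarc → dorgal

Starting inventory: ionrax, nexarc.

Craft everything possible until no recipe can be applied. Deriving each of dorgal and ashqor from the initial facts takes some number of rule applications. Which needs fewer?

dorgal

dorgal: ionrax + nexarc → dorgal (Recipe 9). [1 rule application]
ashqor: ionrax + nexarc → dorgal (Recipe 9). dorgal → zinelm (Recipe 3). Using Recipe 2, dorgal makes vallam. vallam + zinelm → paxpyr (Recipe 1). paxpyr + vallam + nexarc → ashqor (Recipe 4). [5 rule applications]
dorgal needs fewer.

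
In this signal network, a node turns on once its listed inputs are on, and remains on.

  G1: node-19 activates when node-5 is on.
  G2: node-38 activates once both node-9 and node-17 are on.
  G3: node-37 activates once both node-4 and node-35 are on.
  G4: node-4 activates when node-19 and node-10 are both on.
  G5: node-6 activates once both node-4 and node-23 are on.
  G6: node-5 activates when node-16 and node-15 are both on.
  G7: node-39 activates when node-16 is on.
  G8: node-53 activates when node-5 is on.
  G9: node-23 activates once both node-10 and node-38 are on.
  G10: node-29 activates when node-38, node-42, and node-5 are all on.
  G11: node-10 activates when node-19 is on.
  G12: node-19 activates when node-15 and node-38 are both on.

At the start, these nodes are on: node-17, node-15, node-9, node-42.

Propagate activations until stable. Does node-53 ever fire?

node-53 would need node-5 (G8), but node-5 never turns on.

No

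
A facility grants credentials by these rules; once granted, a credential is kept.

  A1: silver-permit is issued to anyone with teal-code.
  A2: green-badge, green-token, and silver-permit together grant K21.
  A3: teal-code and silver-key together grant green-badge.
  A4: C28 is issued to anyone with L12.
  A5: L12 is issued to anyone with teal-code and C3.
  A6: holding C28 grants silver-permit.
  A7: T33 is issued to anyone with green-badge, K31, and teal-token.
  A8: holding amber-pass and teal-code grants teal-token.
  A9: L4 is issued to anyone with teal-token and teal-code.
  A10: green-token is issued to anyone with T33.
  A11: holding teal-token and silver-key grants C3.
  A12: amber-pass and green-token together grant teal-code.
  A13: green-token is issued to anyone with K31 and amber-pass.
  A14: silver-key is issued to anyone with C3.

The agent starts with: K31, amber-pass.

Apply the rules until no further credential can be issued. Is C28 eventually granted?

No

C28 would need L12 (A4), but L12 is never granted.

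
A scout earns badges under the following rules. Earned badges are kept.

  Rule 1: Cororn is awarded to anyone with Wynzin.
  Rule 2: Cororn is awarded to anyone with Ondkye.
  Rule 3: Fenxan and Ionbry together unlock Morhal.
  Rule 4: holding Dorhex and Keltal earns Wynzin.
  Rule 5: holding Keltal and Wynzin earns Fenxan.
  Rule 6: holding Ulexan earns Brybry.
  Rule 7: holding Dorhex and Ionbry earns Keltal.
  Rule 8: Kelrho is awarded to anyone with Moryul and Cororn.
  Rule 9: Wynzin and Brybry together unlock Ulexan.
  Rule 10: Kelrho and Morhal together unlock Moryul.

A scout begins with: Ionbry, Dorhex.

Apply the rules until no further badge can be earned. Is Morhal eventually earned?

With Dorhex and Ionbry, Keltal is earned (Rule 7).
With Dorhex and Keltal, Wynzin is earned (Rule 4).
With Keltal and Wynzin, Fenxan is earned (Rule 5).
With Fenxan and Ionbry, Morhal is earned (Rule 3).

Yes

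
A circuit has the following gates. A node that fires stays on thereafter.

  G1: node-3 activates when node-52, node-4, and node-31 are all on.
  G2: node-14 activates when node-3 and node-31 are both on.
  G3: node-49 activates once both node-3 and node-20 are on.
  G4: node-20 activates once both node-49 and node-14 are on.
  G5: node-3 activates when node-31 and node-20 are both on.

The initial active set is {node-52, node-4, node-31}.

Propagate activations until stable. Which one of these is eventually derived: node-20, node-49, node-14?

node-52, node-4, and node-31 are on, so node-3 activates (G1).
node-3 and node-31 are on, so node-14 activates (G2).
node-49 would need node-3 and node-20 (G3), but node-20 never turns on. node-20 would need node-49 and node-14 (G4), but node-49 never turns on.

node-14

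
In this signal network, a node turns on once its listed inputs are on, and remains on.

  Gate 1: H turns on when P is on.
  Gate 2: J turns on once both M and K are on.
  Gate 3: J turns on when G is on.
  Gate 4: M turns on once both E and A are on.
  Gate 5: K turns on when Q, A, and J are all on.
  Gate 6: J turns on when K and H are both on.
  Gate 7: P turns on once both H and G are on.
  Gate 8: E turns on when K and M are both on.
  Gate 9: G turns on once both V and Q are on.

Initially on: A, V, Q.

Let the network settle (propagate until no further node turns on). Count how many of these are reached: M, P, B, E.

0

M would need E and A (Gate 4), but E never turns on.
P would need H and G (Gate 7), but H never turns on.
No rule produces B, and it is not given.
E would need K and M (Gate 8), but M never turns on.
None of the 4 are reached.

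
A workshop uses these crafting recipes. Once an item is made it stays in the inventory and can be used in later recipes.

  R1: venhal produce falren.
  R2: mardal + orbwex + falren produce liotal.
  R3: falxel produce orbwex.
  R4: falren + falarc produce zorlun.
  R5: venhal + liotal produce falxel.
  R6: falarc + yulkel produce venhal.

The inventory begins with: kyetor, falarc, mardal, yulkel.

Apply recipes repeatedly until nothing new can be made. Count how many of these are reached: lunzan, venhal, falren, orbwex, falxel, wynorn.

2

Using R6, falarc and yulkel make venhal.
venhal → falren (R1).
No rule produces lunzan, and it is not given.
venhal: reached.
falren: reached.
orbwex would need falxel (R3), but falxel is never obtained.
falxel would need venhal and liotal (R5), but liotal is never obtained.
No rule produces wynorn, and it is not given.
Reached: venhal and falren — 2 of the 6.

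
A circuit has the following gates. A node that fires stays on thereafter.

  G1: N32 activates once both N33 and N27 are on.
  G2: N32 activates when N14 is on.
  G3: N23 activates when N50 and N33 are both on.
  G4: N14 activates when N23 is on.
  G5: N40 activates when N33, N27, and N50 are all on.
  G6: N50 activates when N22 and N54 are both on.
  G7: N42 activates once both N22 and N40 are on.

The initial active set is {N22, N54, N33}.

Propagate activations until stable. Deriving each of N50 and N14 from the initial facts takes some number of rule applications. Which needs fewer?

N50: G6: N22 and N54 on → N50 on. [1 rule application]
N14: G6: N22 and N54 on → N50 on. G3: N50 and N33 on → N23 on. G4: N23 on → N14 on. [3 rule applications]
N50 needs fewer.

N50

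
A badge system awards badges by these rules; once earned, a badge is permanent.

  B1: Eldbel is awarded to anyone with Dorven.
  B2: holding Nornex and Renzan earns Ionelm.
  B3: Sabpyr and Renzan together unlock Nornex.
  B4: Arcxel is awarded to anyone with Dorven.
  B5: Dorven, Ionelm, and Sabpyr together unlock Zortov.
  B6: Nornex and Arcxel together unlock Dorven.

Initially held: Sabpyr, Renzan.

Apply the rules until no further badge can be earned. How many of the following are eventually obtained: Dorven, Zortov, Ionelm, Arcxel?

1

With Sabpyr and Renzan, Nornex is earned (B3).
With Nornex and Renzan, Ionelm is earned (B2).
Dorven would need Nornex and Arcxel (B6), but Arcxel is never earned.
Zortov would need Dorven, Ionelm, and Sabpyr (B5), but Dorven is never earned.
Ionelm: reached.
Arcxel would need Dorven (B4), but Dorven is never earned.
Reached: Ionelm — 1 of the 4.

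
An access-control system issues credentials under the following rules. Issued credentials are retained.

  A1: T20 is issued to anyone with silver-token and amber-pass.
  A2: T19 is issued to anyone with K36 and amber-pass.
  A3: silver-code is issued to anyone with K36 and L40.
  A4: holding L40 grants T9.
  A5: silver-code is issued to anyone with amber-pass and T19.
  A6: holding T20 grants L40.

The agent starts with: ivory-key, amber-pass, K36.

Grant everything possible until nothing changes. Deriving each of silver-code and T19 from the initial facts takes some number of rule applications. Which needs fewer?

T19

T19: Holding K36 and amber-pass grants T19 (A2). [1 rule application]
silver-code: Holding K36 and amber-pass grants T19 (A2). Holding amber-pass and T19 grants silver-code (A5). [2 rule applications]
T19 needs fewer.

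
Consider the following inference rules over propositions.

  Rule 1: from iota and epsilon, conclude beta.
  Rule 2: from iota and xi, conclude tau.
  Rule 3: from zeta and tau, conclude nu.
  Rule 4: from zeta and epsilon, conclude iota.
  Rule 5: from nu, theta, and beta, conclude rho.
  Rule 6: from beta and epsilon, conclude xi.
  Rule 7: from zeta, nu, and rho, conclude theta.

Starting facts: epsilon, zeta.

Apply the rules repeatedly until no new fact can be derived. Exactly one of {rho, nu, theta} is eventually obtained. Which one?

nu

zeta and epsilon hold, so iota follows (Rule 4).
iota and epsilon hold, so beta follows (Rule 1).
From beta and epsilon, Rule 6 gives xi.
From iota and xi, Rule 2 gives tau.
zeta and tau hold, so nu follows (Rule 3).
rho would need nu, theta, and beta (Rule 5), but theta is never established. theta would need zeta, nu, and rho (Rule 7), but rho is never established.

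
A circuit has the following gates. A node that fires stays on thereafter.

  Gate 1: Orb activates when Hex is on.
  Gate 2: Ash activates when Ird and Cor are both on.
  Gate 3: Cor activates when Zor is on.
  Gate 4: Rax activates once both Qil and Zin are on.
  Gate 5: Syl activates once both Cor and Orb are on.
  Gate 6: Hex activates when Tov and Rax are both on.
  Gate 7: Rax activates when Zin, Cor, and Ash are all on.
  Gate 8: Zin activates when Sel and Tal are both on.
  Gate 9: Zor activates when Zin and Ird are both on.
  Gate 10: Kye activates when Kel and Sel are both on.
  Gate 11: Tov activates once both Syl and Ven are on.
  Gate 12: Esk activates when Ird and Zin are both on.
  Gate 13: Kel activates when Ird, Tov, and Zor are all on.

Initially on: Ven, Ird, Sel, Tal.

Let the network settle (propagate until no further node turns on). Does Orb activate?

Orb would need Hex (Gate 1), but Hex never turns on.

No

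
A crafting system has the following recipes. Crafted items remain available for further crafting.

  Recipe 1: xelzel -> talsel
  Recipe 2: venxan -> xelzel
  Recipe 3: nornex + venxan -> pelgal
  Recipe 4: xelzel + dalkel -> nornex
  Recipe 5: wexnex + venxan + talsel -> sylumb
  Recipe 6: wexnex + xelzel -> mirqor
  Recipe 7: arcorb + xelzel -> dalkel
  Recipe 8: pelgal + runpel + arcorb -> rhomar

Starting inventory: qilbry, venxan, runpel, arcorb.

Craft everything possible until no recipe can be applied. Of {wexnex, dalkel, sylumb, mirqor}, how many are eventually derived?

venxan -> xelzel (Recipe 2).
arcorb + xelzel -> dalkel (Recipe 7).
No rule produces wexnex, and it is not given.
dalkel: reached.
sylumb would need wexnex, venxan, and talsel (Recipe 5), but wexnex is never obtained.
mirqor would need wexnex and xelzel (Recipe 6), but wexnex is never obtained.
Reached: dalkel — 1 of the 4.

1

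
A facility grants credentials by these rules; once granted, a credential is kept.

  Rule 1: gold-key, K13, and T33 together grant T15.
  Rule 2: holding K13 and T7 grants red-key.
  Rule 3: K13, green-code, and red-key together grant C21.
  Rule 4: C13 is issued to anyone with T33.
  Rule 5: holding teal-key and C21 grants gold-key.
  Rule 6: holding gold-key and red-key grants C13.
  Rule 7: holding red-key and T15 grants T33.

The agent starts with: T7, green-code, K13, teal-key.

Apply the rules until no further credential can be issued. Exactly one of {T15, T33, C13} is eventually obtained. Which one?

Holding K13 and T7 grants red-key (Rule 2).
Holding K13, green-code, and red-key grants C21 (Rule 3).
Holding teal-key and C21 grants gold-key (Rule 5).
Holding gold-key and red-key grants C13 (Rule 6).
T33 would need red-key and T15 (Rule 7), but T15 is never granted. T15 would need gold-key, K13, and T33 (Rule 1), but T33 is never granted.

C13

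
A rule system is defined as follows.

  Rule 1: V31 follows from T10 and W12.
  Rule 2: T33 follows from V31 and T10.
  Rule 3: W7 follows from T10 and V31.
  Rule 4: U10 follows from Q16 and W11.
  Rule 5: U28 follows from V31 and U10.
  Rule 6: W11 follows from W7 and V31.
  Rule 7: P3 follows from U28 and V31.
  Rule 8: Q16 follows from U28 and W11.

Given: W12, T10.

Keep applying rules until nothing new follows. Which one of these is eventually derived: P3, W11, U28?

W11

From T10 and W12, Rule 1 gives V31.
From T10 and V31, Rule 3 gives W7.
From W7 and V31, Rule 6 gives W11.
P3 would need U28 and V31 (Rule 7), but U28 is never established. U28 would need V31 and U10 (Rule 5), but U10 is never established.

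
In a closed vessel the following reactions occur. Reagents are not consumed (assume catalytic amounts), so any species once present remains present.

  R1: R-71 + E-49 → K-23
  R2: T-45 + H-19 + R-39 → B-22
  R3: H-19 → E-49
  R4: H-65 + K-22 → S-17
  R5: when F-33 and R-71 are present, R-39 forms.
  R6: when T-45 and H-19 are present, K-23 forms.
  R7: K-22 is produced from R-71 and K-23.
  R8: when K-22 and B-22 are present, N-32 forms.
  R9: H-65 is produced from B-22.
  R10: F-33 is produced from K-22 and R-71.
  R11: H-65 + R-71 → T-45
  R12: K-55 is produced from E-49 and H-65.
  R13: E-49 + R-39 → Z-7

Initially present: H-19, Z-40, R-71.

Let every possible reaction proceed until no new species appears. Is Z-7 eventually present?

H-19 present → E-49 forms (R3).
R-71 and E-49 present → K-23 forms (R1).
R-71 and K-23 present → K-22 forms (R7).
K-22 and R-71 present → F-33 forms (R10).
F-33 and R-71 present → R-39 forms (R5).
E-49 and R-39 present → Z-7 forms (R13).

Yes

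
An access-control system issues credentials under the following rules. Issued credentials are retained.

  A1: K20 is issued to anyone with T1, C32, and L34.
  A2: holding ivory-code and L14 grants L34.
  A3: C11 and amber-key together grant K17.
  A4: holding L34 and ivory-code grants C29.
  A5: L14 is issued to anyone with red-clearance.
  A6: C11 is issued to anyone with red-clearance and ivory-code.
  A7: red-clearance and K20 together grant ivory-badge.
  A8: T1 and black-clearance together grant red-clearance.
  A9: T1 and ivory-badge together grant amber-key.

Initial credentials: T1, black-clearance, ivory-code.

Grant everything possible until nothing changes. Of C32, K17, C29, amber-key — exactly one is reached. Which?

C29

Holding T1 and black-clearance grants red-clearance (A8).
Holding red-clearance grants L14 (A5).
Holding ivory-code and L14 grants L34 (A2).
Holding L34 and ivory-code grants C29 (A4).
K17 would need C11 and amber-key (A3), but amber-key is never granted. amber-key would need T1 and ivory-badge (A9), but ivory-badge is never granted. No rule produces C32, and it is not given.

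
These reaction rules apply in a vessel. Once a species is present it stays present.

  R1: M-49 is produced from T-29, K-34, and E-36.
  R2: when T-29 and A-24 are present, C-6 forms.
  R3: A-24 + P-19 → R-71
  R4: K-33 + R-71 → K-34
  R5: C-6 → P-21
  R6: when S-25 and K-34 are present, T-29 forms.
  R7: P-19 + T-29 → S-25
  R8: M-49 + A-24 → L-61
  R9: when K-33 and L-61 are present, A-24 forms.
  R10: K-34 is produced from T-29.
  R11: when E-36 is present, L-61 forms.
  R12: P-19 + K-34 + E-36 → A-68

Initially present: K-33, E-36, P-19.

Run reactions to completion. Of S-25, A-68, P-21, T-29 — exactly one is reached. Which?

A-68

E-36 present → L-61 forms (R11).
K-33 and L-61 present → A-24 forms (R9).
A-24 and P-19 present → R-71 forms (R3).
K-33 and R-71 present → K-34 forms (R4).
P-19, K-34, and E-36 present → A-68 forms (R12).
S-25 would need P-19 and T-29 (R7), but T-29 never forms. P-21 would need C-6 (R5), but C-6 never forms. T-29 would need S-25 and K-34 (R6), but S-25 never forms.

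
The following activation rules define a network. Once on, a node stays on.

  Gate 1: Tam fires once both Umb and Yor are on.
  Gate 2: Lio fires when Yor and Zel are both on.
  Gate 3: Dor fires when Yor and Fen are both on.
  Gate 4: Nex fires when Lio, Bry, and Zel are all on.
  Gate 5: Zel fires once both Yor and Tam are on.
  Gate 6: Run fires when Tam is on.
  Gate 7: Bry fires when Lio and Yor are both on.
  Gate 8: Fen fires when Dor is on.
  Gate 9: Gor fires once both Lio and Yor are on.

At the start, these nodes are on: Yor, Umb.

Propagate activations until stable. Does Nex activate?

Yes

Gate 1: Umb and Yor on → Tam on.
Yor and Tam are on, so Zel fires (Gate 5).
Yor and Zel are on, so Lio fires (Gate 2).
Gate 7: Lio and Yor on → Bry on.
Lio, Bry, and Zel are on, so Nex fires (Gate 4).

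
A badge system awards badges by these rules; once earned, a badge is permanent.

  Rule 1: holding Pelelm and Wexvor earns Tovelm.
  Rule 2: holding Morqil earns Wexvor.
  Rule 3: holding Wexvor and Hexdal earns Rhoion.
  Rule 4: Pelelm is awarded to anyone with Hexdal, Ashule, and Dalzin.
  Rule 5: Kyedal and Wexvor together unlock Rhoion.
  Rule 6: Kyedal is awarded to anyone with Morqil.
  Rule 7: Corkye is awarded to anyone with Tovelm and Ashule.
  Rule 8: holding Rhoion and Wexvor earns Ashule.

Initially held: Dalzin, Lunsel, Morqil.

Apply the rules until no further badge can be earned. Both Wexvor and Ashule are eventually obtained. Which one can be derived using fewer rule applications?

Wexvor: With Morqil, Wexvor is earned (Rule 2). [1 rule application]
Ashule: With Morqil, Wexvor is earned (Rule 2). With Morqil, Kyedal is earned (Rule 6). With Kyedal and Wexvor, Rhoion is earned (Rule 5). With Rhoion and Wexvor, Ashule is earned (Rule 8). [4 rule applications]
Wexvor needs fewer.

Wexvor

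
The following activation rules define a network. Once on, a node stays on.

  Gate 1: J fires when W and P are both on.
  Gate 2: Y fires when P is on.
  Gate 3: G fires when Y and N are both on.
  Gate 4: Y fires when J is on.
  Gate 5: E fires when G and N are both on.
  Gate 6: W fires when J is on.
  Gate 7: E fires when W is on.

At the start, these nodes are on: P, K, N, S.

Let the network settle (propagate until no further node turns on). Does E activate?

P is on, so Y fires (Gate 2).
Y and N are on, so G fires (Gate 3).
G and N are on, so E fires (Gate 5).

Yes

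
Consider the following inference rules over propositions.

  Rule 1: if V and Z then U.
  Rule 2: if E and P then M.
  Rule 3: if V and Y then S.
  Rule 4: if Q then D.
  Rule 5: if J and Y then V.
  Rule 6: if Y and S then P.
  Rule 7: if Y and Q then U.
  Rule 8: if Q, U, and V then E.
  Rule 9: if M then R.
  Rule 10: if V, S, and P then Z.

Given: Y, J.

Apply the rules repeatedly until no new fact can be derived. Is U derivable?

Yes

J and Y hold, so V follows (Rule 5).
V and Y hold, so S follows (Rule 3).
Y and S hold, so P follows (Rule 6).
V, S, and P hold, so Z follows (Rule 10).
V and Z hold, so U follows (Rule 1).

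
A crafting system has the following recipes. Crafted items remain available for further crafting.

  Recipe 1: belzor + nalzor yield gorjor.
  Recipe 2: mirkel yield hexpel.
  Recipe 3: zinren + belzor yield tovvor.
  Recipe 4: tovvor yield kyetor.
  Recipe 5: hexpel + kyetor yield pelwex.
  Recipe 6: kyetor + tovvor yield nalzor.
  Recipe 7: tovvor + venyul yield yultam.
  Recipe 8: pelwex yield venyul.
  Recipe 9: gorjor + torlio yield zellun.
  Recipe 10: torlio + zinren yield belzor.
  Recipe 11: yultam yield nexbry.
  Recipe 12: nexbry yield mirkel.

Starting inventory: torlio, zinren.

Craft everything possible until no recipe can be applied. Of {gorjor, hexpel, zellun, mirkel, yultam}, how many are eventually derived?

torlio + zinren → belzor (Recipe 10).
zinren + belzor → tovvor (Recipe 3).
tovvor → kyetor (Recipe 4).
kyetor + tovvor → nalzor (Recipe 6).
belzor + nalzor → gorjor (Recipe 1).
gorjor + torlio → zellun (Recipe 9).
gorjor: reached.
hexpel would need mirkel (Recipe 2), but mirkel is never obtained.
zellun: reached.
mirkel would need nexbry (Recipe 12), but nexbry is never obtained.
yultam would need tovvor and venyul (Recipe 7), but venyul is never obtained.
Reached: gorjor and zellun — 2 of the 5.

2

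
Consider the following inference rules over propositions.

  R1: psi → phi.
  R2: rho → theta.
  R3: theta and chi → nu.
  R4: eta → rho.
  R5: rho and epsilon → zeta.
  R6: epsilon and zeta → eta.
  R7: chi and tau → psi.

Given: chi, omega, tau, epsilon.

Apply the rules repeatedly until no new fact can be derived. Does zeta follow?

zeta would need rho and epsilon (R5), but rho is never established.

No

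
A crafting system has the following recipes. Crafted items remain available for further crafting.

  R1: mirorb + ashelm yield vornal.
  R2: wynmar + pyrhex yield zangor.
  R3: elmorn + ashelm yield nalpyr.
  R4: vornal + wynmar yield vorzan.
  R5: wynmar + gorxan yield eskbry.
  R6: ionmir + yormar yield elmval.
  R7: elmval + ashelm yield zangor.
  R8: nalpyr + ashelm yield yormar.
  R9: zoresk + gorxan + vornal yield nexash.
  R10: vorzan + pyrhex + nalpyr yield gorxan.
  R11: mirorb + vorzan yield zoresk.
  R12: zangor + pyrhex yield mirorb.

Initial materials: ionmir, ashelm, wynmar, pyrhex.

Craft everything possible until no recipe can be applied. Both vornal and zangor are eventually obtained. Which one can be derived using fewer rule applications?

zangor

zangor: wynmar + pyrhex → zangor (R2). [1 rule application]
vornal: Using R2, wynmar and pyrhex make zangor. Using R12, zangor and pyrhex make mirorb. mirorb + ashelm → vornal (R1). [3 rule applications]
zangor needs fewer.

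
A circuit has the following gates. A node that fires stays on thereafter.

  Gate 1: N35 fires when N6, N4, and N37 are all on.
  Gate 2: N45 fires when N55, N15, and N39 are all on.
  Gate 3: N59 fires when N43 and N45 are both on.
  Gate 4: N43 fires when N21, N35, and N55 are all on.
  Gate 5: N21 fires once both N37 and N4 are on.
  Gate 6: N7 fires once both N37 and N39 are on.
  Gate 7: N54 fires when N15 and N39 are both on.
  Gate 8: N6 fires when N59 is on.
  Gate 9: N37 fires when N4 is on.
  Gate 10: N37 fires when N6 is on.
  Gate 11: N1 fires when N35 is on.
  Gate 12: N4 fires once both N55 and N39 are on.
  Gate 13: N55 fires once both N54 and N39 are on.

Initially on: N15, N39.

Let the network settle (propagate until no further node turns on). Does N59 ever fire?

N59 would need N43 and N45 (Gate 3), but N43 never turns on.

No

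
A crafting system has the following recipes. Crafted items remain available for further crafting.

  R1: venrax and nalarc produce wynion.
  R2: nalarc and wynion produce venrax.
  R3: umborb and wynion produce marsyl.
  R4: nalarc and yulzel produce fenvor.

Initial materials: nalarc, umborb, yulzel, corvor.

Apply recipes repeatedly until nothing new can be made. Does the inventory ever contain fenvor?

Yes

nalarc and yulzel → fenvor (R4).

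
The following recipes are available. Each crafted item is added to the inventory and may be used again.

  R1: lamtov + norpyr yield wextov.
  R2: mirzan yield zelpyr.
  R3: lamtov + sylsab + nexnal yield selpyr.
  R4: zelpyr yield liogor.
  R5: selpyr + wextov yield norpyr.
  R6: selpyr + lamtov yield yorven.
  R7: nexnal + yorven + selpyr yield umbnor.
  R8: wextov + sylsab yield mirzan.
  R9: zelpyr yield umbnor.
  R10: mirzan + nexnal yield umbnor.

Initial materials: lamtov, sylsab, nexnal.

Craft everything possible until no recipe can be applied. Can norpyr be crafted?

norpyr would need selpyr and wextov (R5), but wextov is never obtained.

No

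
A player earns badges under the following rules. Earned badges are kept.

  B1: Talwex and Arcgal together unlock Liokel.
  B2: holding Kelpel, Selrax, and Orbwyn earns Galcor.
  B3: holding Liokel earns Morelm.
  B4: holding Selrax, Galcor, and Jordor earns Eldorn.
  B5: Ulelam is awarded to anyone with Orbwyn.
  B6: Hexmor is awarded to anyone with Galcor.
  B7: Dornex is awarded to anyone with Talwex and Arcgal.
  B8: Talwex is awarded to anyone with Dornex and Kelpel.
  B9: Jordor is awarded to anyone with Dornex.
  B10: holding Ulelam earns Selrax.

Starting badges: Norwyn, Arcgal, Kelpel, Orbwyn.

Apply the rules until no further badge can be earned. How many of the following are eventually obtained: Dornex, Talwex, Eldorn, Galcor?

With Orbwyn, Ulelam is earned (B5).
With Ulelam, Selrax is earned (B10).
With Kelpel, Selrax, and Orbwyn, Galcor is earned (B2).
Dornex would need Talwex and Arcgal (B7), but Talwex is never earned.
Talwex would need Dornex and Kelpel (B8), but Dornex is never earned.
Eldorn would need Selrax, Galcor, and Jordor (B4), but Jordor is never earned.
Galcor: reached.
Reached: Galcor — 1 of the 4.

1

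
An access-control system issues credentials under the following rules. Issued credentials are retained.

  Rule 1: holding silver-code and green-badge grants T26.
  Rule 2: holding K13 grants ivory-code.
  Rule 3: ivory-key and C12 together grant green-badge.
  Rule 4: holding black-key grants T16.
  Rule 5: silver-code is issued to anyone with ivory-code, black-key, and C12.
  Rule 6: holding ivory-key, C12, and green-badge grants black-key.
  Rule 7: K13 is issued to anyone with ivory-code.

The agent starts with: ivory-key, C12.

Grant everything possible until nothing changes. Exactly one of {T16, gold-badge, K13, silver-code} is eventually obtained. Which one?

Holding ivory-key and C12 grants green-badge (Rule 3).
Holding ivory-key, C12, and green-badge grants black-key (Rule 6).
Holding black-key grants T16 (Rule 4).
silver-code would need ivory-code, black-key, and C12 (Rule 5), but ivory-code is never granted. No rule produces gold-badge, and it is not given. K13 would need ivory-code (Rule 7), but ivory-code is never granted.

T16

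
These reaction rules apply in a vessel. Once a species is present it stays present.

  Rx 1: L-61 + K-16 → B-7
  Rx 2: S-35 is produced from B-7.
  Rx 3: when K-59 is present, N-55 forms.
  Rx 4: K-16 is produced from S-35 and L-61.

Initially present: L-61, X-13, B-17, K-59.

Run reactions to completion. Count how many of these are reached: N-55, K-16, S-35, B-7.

K-59 present → N-55 forms (Rx 3).
N-55: reached.
K-16 would need S-35 and L-61 (Rx 4), but S-35 never forms.
S-35 would need B-7 (Rx 2), but B-7 never forms.
B-7 would need L-61 and K-16 (Rx 1), but K-16 never forms.
Reached: N-55 — 1 of the 4.

1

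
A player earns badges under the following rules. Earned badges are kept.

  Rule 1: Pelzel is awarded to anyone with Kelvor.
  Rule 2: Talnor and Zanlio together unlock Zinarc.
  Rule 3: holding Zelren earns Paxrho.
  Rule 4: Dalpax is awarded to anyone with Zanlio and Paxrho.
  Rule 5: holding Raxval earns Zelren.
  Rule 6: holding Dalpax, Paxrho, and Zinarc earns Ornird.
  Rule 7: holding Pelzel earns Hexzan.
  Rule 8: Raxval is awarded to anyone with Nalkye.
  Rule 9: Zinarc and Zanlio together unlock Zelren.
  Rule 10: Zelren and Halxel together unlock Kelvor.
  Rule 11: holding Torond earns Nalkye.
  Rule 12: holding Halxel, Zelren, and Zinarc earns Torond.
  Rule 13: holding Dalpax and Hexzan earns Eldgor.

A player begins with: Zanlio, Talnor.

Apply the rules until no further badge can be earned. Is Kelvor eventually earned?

No

Kelvor would need Zelren and Halxel (Rule 10), but Halxel is never earned.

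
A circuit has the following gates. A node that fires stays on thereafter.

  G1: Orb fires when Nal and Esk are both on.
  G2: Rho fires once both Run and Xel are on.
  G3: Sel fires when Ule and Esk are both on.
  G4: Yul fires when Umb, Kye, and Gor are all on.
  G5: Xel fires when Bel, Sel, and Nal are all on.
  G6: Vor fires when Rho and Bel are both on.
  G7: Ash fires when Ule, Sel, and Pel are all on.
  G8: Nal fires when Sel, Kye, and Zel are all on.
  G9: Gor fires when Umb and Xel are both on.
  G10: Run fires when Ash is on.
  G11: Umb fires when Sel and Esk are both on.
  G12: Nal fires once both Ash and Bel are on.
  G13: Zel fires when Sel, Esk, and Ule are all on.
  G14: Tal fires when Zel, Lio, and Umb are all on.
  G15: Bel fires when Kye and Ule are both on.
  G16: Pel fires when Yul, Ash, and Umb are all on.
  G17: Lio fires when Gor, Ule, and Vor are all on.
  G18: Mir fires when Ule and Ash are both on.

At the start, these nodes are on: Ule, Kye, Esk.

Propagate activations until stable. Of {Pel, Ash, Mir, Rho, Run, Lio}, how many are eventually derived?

Pel would need Yul, Ash, and Umb (G16), but Ash never turns on.
Ash would need Ule, Sel, and Pel (G7), but Pel never turns on.
Mir would need Ule and Ash (G18), but Ash never turns on.
Rho would need Run and Xel (G2), but Run never turns on.
Run would need Ash (G10), but Ash never turns on.
Lio would need Gor, Ule, and Vor (G17), but Vor never turns on.
None of the 6 are reached.

0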